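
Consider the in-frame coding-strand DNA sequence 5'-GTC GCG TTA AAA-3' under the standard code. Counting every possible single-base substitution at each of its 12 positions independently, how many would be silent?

Codon 1 (GTC, Val): 3 synonymous substitutions.
Codon 2 (GCG, Ala): 3 synonymous substitutions.
Codon 3 (TTA, Leu): 2 synonymous substitutions.
Codon 4 (AAA, Lys): 1 synonymous substitution.
Total: 3 + 3 + 2 + 1 = 9.

9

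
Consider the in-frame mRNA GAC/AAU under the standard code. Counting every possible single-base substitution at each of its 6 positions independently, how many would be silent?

2

Codon 1 (GAC, Asp): 1 synonymous substitution.
Codon 2 (AAU, Asn): 1 synonymous substitution.
Total: 1 + 1 = 2.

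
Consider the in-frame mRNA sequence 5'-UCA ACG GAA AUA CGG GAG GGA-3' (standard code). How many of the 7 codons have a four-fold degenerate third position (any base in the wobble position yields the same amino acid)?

4

Codon 1 UCA (Ser): third position 4-fold.
Codon 2 ACG (Thr): third position 4-fold.
Codon 3 GAA (Glu): third position 2-fold.
Codon 4 AUA (Ile): third position 3-fold.
Codon 5 CGG (Arg): third position 4-fold.
Codon 6 GAG (Glu): third position 2-fold.
Codon 7 GGA (Gly): third position 4-fold.
Four-fold degenerate third positions: 4.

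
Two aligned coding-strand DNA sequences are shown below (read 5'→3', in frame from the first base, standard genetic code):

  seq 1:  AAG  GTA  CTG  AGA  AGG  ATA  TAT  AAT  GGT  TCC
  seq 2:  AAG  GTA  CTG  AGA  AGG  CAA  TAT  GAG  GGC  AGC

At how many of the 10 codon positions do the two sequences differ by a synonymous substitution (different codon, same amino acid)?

Codon 1: AAG Lys / AAG Lys — identical.
Codon 2: GTA Val / GTA Val — identical.
Codon 3: CTG Leu / CTG Leu — identical.
Codon 4: AGA Arg / AGA Arg — identical.
Codon 5: AGG Arg / AGG Arg — identical.
Codon 6: ATA Ile / CAA Gln — nonsynonymous.
Codon 7: TAT Tyr / TAT Tyr — identical.
Codon 8: AAT Asn / GAG Glu — nonsynonymous.
Codon 9: GGT Gly / GGC Gly — synonymous.
Codon 10: TCC Ser / AGC Ser — synonymous.
Synonymous differences: 2.

2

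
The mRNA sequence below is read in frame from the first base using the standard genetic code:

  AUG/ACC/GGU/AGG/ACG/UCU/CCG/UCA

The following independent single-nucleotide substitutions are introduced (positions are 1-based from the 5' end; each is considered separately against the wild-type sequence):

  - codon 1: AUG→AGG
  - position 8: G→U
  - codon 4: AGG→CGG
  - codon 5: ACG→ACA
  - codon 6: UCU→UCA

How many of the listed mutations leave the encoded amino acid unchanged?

3

Codon 1: AUG (Met) → AGG (Arg) — missense.
Codon 3: GGU (Gly) → GUU (Val) — missense.
Codon 4: AGG (Arg) → CGG (Arg) — synonymous.
Codon 5: ACG (Thr) → ACA (Thr) — synonymous.
Codon 6: UCU (Ser) → UCA (Ser) — synonymous.
Synonymous: 3 of 5.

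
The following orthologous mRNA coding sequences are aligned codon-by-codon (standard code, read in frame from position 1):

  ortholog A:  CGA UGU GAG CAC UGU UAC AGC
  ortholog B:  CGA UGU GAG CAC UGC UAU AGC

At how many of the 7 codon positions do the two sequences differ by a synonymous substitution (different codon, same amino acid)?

2

Codon 1: CGA Arg / CGA Arg — identical.
Codon 2: UGU Cys / UGU Cys — identical.
Codon 3: GAG Glu / GAG Glu — identical.
Codon 4: CAC His / CAC His — identical.
Codon 5: UGU Cys / UGC Cys — synonymous.
Codon 6: UAC Tyr / UAU Tyr — synonymous.
Codon 7: AGC Ser / AGC Ser — identical.
Synonymous differences: 2.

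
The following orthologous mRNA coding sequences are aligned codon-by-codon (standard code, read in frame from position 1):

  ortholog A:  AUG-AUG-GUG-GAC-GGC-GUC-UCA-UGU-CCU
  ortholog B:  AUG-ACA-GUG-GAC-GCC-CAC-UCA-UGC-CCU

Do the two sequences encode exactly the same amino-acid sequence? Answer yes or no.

Codon 1: AUG Met / AUG Met — identical.
Codon 2: AUG Met / ACA Thr — nonsynonymous.
Codon 3: GUG Val / GUG Val — identical.
Codon 4: GAC Asp / GAC Asp — identical.
Codon 5: GGC Gly / GCC Ala — nonsynonymous.
Codon 6: GUC Val / CAC His — nonsynonymous.
Codon 7: UCA Ser / UCA Ser — identical.
Codon 8: UGU Cys / UGC Cys — synonymous.
Codon 9: CCU Pro / CCU Pro — identical.
Nonsynonymous differences: 3 → different protein.

no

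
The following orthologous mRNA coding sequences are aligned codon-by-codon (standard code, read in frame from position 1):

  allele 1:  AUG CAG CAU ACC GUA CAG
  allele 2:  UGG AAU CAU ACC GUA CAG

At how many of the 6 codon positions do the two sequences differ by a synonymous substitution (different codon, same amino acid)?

0

Codon 1: AUG Met / UGG Trp — nonsynonymous.
Codon 2: CAG Gln / AAU Asn — nonsynonymous.
Codon 3: CAU His / CAU His — identical.
Codon 4: ACC Thr / ACC Thr — identical.
Codon 5: GUA Val / GUA Val — identical.
Codon 6: CAG Gln / CAG Gln — identical.
Synonymous differences: 0.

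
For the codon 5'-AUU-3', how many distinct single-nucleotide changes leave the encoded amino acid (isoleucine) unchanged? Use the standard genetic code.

2

Position 1: none → 0 synonymous.
Position 2: none → 0 synonymous.
Position 3: AUC, AUA → 2 synonymous.
Total: 0 + 0 + 2 = 2.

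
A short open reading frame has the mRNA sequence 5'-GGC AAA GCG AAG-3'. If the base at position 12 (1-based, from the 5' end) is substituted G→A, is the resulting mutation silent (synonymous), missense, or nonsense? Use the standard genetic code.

silent

Position 12 falls in codon 4: AAG → Lys.
After the substitution the codon is AAA → Lys.
Both encode Lys, so the change is synonymous.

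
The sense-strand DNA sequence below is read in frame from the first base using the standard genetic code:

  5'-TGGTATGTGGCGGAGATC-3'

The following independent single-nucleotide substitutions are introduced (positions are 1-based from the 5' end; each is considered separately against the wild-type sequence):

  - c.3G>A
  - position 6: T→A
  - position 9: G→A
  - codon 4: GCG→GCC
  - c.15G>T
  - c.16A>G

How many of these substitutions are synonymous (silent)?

2

Codon 1: TGG (Trp) → TGA (Stop) — nonsense.
Codon 2: TAT (Tyr) → TAA (Stop) — nonsense.
Codon 3: GTG (Val) → GTA (Val) — synonymous.
Codon 4: GCG (Ala) → GCC (Ala) — synonymous.
Codon 5: GAG (Glu) → GAT (Asp) — missense.
Codon 6: ATC (Ile) → GTC (Val) — missense.
Synonymous: 2 of 6.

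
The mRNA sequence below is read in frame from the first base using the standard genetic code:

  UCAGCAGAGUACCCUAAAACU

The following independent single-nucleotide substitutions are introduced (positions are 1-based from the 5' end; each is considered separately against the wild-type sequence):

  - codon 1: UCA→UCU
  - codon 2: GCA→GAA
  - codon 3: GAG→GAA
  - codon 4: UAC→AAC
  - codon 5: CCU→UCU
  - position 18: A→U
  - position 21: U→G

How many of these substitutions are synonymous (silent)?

Codon 1: UCA (Ser) → UCU (Ser) — synonymous.
Codon 2: GCA (Ala) → GAA (Glu) — missense.
Codon 3: GAG (Glu) → GAA (Glu) — synonymous.
Codon 4: UAC (Tyr) → AAC (Asn) — missense.
Codon 5: CCU (Pro) → UCU (Ser) — missense.
Codon 6: AAA (Lys) → AAU (Asn) — missense.
Codon 7: ACU (Thr) → ACG (Thr) — synonymous.
Synonymous: 3 of 7.

3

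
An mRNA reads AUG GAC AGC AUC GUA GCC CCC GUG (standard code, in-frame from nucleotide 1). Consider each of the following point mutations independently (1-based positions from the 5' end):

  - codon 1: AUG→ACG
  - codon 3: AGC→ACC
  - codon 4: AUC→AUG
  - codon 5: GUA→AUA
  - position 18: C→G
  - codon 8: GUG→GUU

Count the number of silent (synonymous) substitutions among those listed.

Codon 1: AUG (Met) → ACG (Thr) — missense.
Codon 3: AGC (Ser) → ACC (Thr) — missense.
Codon 4: AUC (Ile) → AUG (Met) — missense.
Codon 5: GUA (Val) → AUA (Ile) — missense.
Codon 6: GCC (Ala) → GCG (Ala) — synonymous.
Codon 8: GUG (Val) → GUU (Val) — synonymous.
Synonymous: 2 of 6.

2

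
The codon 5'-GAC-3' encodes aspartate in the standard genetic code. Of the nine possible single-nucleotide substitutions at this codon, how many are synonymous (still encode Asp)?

Position 1: none → 0 synonymous.
Position 2: none → 0 synonymous.
Position 3: GAU → 1 synonymous.
Total: 0 + 0 + 1 = 1.

1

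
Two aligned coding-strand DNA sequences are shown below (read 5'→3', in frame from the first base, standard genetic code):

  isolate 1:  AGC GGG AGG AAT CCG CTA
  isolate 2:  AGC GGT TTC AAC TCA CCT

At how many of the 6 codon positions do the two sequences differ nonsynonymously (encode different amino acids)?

Codon 1: AGC Ser / AGC Ser — identical.
Codon 2: GGG Gly / GGT Gly — synonymous.
Codon 3: AGG Arg / TTC Phe — nonsynonymous.
Codon 4: AAT Asn / AAC Asn — synonymous.
Codon 5: CCG Pro / TCA Ser — nonsynonymous.
Codon 6: CTA Leu / CCT Pro — nonsynonymous.
Nonsynonymous differences: 3.

3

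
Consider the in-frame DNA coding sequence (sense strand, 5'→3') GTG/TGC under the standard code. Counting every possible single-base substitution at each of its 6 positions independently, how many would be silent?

Codon 1 (GTG, Val): 3 synonymous substitutions.
Codon 2 (TGC, Cys): 1 synonymous substitution.
Total: 3 + 1 = 4.

4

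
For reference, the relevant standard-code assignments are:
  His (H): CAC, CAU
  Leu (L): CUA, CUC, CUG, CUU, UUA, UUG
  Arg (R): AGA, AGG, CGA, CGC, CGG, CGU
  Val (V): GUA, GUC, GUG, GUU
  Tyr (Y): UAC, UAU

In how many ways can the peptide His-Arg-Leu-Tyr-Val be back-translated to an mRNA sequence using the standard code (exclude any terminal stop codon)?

His: 2 codons.
Arg: 6 codons.
Leu: 6 codons.
Tyr: 2 codons.
Val: 4 codons.
2 × 6 × 6 × 2 × 4 = 576.

576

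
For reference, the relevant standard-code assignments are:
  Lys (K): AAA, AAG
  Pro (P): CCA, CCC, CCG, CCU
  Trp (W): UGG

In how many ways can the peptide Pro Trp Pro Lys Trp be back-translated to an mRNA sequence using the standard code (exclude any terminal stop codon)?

32

Pro: 4 codons.
Trp: 1 codon.
Pro: 4 codons.
Lys: 2 codons.
Trp: 1 codon.
4 × 1 × 4 × 2 × 1 = 32.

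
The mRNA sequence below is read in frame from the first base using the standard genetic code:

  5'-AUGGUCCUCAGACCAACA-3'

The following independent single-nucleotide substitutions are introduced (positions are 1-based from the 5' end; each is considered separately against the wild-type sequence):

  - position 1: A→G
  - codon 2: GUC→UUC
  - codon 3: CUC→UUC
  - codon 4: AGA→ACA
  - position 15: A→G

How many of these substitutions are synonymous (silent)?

Codon 1: AUG (Met) → GUG (Val) — missense.
Codon 2: GUC (Val) → UUC (Phe) — missense.
Codon 3: CUC (Leu) → UUC (Phe) — missense.
Codon 4: AGA (Arg) → ACA (Thr) — missense.
Codon 5: CCA (Pro) → CCG (Pro) — synonymous.
Synonymous: 1 of 5.

1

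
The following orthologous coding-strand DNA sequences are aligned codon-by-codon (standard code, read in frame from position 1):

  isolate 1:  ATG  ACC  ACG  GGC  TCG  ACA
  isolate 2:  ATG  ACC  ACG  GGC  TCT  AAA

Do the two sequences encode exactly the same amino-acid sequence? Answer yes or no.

Codon 1: ATG Met / ATG Met — identical.
Codon 2: ACC Thr / ACC Thr — identical.
Codon 3: ACG Thr / ACG Thr — identical.
Codon 4: GGC Gly / GGC Gly — identical.
Codon 5: TCG Ser / TCT Ser — synonymous.
Codon 6: ACA Thr / AAA Lys — nonsynonymous.
Nonsynonymous differences: 1 → different protein.

no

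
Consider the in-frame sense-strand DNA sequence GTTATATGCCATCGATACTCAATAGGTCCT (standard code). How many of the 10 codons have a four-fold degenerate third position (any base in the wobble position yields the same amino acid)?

Codon 1 GTT (Val): third position 4-fold.
Codon 2 ATA (Ile): third position 3-fold.
Codon 3 TGC (Cys): third position 2-fold.
Codon 4 CAT (His): third position 2-fold.
Codon 5 CGA (Arg): third position 4-fold.
Codon 6 TAC (Tyr): third position 2-fold.
Codon 7 TCA (Ser): third position 4-fold.
Codon 8 ATA (Ile): third position 3-fold.
Codon 9 GGT (Gly): third position 4-fold.
Codon 10 CCT (Pro): third position 4-fold.
Four-fold degenerate third positions: 5.

5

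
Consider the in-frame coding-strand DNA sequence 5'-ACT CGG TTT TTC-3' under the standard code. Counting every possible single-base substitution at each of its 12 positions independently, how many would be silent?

Codon 1 (ACT, Thr): 3 synonymous substitutions.
Codon 2 (CGG, Arg): 4 synonymous substitutions.
Codon 3 (TTT, Phe): 1 synonymous substitution.
Codon 4 (TTC, Phe): 1 synonymous substitution.
Total: 3 + 4 + 1 + 1 = 9.

9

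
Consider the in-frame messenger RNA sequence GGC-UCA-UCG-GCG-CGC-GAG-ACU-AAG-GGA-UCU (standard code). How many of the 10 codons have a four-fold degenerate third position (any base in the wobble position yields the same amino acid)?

8

Codon 1 GGC (Gly): third position 4-fold.
Codon 2 UCA (Ser): third position 4-fold.
Codon 3 UCG (Ser): third position 4-fold.
Codon 4 GCG (Ala): third position 4-fold.
Codon 5 CGC (Arg): third position 4-fold.
Codon 6 GAG (Glu): third position 2-fold.
Codon 7 ACU (Thr): third position 4-fold.
Codon 8 AAG (Lys): third position 2-fold.
Codon 9 GGA (Gly): third position 4-fold.
Codon 10 UCU (Ser): third position 4-fold.
Four-fold degenerate third positions: 8.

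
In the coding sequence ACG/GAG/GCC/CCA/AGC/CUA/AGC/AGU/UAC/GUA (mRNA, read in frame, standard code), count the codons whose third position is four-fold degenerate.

5

Codon 1 ACG (Thr): third position 4-fold.
Codon 2 GAG (Glu): third position 2-fold.
Codon 3 GCC (Ala): third position 4-fold.
Codon 4 CCA (Pro): third position 4-fold.
Codon 5 AGC (Ser): third position 2-fold.
Codon 6 CUA (Leu): third position 4-fold.
Codon 7 AGC (Ser): third position 2-fold.
Codon 8 AGU (Ser): third position 2-fold.
Codon 9 UAC (Tyr): third position 2-fold.
Codon 10 GUA (Val): third position 4-fold.
Four-fold degenerate third positions: 5.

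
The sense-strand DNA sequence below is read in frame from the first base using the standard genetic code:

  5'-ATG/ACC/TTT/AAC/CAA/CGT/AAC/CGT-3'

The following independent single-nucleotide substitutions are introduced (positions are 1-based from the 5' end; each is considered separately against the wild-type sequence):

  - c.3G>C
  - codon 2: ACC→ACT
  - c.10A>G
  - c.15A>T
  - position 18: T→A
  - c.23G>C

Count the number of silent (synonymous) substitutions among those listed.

2

Codon 1: ATG (Met) → ATC (Ile) — missense.
Codon 2: ACC (Thr) → ACT (Thr) — synonymous.
Codon 4: AAC (Asn) → GAC (Asp) — missense.
Codon 5: CAA (Gln) → CAT (His) — missense.
Codon 6: CGT (Arg) → CGA (Arg) — synonymous.
Codon 8: CGT (Arg) → CCT (Pro) — missense.
Synonymous: 2 of 6.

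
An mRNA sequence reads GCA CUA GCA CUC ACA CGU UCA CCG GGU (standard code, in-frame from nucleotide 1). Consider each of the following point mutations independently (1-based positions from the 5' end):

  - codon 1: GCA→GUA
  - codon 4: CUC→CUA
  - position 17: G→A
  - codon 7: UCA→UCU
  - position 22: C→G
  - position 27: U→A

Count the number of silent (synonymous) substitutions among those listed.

Codon 1: GCA (Ala) → GUA (Val) — missense.
Codon 4: CUC (Leu) → CUA (Leu) — synonymous.
Codon 6: CGU (Arg) → CAU (His) — missense.
Codon 7: UCA (Ser) → UCU (Ser) — synonymous.
Codon 8: CCG (Pro) → GCG (Ala) — missense.
Codon 9: GGU (Gly) → GGA (Gly) — synonymous.
Synonymous: 3 of 6.

3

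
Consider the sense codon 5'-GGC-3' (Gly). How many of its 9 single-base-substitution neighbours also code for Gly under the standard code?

Position 1: none → 0 synonymous.
Position 2: none → 0 synonymous.
Position 3: GGU, GGA, GGG → 3 synonymous.
Total: 0 + 0 + 3 = 3.

3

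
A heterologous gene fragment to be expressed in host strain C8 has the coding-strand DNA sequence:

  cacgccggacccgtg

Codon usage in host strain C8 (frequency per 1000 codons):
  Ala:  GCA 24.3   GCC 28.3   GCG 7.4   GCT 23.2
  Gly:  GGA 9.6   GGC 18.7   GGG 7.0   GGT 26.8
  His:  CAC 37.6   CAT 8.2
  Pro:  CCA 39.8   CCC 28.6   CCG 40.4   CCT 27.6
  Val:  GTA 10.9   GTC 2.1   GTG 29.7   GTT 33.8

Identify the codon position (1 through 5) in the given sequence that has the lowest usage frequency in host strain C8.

3

Codon 1 CAC (His): 37.6 per 1000.
Codon 2 GCC (Ala): 28.3 per 1000.
Codon 3 GGA (Gly): 9.6 per 1000.
Codon 4 CCC (Pro): 28.6 per 1000.
Codon 5 GTG (Val): 29.7 per 1000.
Lowest frequency is 9.6 at codon 3.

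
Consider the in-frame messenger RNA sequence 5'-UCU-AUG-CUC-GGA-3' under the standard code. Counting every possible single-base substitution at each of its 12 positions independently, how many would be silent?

Codon 1 (UCU, Ser): 3 synonymous substitutions.
Codon 2 (AUG, Met): 0 synonymous substitutions.
Codon 3 (CUC, Leu): 3 synonymous substitutions.
Codon 4 (GGA, Gly): 3 synonymous substitutions.
Total: 3 + 0 + 3 + 3 = 9.

9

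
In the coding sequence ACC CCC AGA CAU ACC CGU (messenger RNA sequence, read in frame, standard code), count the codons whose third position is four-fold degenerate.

4

Codon 1 ACC (Thr): third position 4-fold.
Codon 2 CCC (Pro): third position 4-fold.
Codon 3 AGA (Arg): third position 2-fold.
Codon 4 CAU (His): third position 2-fold.
Codon 5 ACC (Thr): third position 4-fold.
Codon 6 CGU (Arg): third position 4-fold.
Four-fold degenerate third positions: 4.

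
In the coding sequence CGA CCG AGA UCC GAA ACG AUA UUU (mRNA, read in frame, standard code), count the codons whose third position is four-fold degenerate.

4

Codon 1 CGA (Arg): third position 4-fold.
Codon 2 CCG (Pro): third position 4-fold.
Codon 3 AGA (Arg): third position 2-fold.
Codon 4 UCC (Ser): third position 4-fold.
Codon 5 GAA (Glu): third position 2-fold.
Codon 6 ACG (Thr): third position 4-fold.
Codon 7 AUA (Ile): third position 3-fold.
Codon 8 UUU (Phe): third position 2-fold.
Four-fold degenerate third positions: 4.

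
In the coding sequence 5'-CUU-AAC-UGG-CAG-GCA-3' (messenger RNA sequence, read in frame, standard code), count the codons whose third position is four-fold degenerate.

2

Codon 1 CUU (Leu): third position 4-fold.
Codon 2 AAC (Asn): third position 2-fold.
Codon 3 UGG (Trp): third position 1-fold.
Codon 4 CAG (Gln): third position 2-fold.
Codon 5 GCA (Ala): third position 4-fold.
Four-fold degenerate third positions: 2.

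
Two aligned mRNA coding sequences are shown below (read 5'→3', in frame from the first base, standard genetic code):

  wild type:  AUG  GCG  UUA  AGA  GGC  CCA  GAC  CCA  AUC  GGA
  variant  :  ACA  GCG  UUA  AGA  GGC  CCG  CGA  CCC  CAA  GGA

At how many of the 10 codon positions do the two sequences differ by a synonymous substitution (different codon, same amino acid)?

2

Codon 1: AUG Met / ACA Thr — nonsynonymous.
Codon 2: GCG Ala / GCG Ala — identical.
Codon 3: UUA Leu / UUA Leu — identical.
Codon 4: AGA Arg / AGA Arg — identical.
Codon 5: GGC Gly / GGC Gly — identical.
Codon 6: CCA Pro / CCG Pro — synonymous.
Codon 7: GAC Asp / CGA Arg — nonsynonymous.
Codon 8: CCA Pro / CCC Pro — synonymous.
Codon 9: AUC Ile / CAA Gln — nonsynonymous.
Codon 10: GGA Gly / GGA Gly — identical.
Synonymous differences: 2.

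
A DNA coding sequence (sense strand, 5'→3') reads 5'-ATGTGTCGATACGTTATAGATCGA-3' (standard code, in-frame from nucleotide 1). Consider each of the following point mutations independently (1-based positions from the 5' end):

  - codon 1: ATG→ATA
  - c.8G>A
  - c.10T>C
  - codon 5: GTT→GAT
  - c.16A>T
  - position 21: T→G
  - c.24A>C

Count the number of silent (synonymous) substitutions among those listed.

1

Codon 1: ATG (Met) → ATA (Ile) — missense.
Codon 3: CGA (Arg) → CAA (Gln) — missense.
Codon 4: TAC (Tyr) → CAC (His) — missense.
Codon 5: GTT (Val) → GAT (Asp) — missense.
Codon 6: ATA (Ile) → TTA (Leu) — missense.
Codon 7: GAT (Asp) → GAG (Glu) — missense.
Codon 8: CGA (Arg) → CGC (Arg) — synonymous.
Synonymous: 1 of 7.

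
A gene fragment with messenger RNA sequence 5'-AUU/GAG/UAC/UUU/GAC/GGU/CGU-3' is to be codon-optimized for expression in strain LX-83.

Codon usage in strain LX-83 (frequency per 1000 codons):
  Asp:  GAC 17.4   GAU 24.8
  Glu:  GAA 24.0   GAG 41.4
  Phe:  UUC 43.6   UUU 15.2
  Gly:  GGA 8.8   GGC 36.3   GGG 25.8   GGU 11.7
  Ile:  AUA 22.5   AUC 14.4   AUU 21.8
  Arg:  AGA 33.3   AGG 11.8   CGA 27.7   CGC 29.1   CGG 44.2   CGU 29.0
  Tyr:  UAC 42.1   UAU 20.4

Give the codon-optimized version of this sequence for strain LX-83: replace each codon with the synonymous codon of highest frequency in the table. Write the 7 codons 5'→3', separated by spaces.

Codon 1 (Ile): best is AUA at 22.5.
Codon 2 (Glu): best is GAG at 41.4.
Codon 3 (Tyr): best is UAC at 42.1.
Codon 4 (Phe): best is UUC at 43.6.
Codon 5 (Asp): best is GAU at 24.8.
Codon 6 (Gly): best is GGC at 36.3.
Codon 7 (Arg): best is CGG at 44.2.

AUA GAG UAC UUC GAU GGC CGG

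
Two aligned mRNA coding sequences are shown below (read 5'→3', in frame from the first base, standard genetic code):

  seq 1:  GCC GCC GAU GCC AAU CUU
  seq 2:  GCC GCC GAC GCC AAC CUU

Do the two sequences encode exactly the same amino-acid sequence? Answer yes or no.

Codon 1: GCC Ala / GCC Ala — identical.
Codon 2: GCC Ala / GCC Ala — identical.
Codon 3: GAU Asp / GAC Asp — synonymous.
Codon 4: GCC Ala / GCC Ala — identical.
Codon 5: AAU Asn / AAC Asn — synonymous.
Codon 6: CUU Leu / CUU Leu — identical.
Nonsynonymous differences: 0 → same protein.

yes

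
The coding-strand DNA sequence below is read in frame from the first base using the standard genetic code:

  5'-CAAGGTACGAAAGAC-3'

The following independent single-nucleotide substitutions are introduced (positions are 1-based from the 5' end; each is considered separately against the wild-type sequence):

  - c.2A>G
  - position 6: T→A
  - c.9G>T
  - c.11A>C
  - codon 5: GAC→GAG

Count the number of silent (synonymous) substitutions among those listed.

Codon 1: CAA (Gln) → CGA (Arg) — missense.
Codon 2: GGT (Gly) → GGA (Gly) — synonymous.
Codon 3: ACG (Thr) → ACT (Thr) — synonymous.
Codon 4: AAA (Lys) → ACA (Thr) — missense.
Codon 5: GAC (Asp) → GAG (Glu) — missense.
Synonymous: 2 of 5.

2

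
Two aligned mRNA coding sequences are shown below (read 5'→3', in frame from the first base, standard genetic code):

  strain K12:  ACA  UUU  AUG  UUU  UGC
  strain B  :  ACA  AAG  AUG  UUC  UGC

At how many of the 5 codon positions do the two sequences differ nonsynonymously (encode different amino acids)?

Codon 1: ACA Thr / ACA Thr — identical.
Codon 2: UUU Phe / AAG Lys — nonsynonymous.
Codon 3: AUG Met / AUG Met — identical.
Codon 4: UUU Phe / UUC Phe — synonymous.
Codon 5: UGC Cys / UGC Cys — identical.
Nonsynonymous differences: 1.

1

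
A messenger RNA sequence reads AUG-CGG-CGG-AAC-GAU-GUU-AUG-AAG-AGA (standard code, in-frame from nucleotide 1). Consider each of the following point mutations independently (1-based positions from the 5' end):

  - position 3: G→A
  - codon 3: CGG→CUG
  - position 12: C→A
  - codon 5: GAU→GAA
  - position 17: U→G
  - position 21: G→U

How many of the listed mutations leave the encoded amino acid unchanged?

Codon 1: AUG (Met) → AUA (Ile) — missense.
Codon 3: CGG (Arg) → CUG (Leu) — missense.
Codon 4: AAC (Asn) → AAA (Lys) — missense.
Codon 5: GAU (Asp) → GAA (Glu) — missense.
Codon 6: GUU (Val) → GGU (Gly) — missense.
Codon 7: AUG (Met) → AUU (Ile) — missense.
Synonymous: 0 of 6.

0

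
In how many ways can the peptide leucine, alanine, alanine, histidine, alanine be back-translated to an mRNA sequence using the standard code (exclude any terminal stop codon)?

768

Leu: 6 codons.
Ala: 4 codons.
Ala: 4 codons.
His: 2 codons.
Ala: 4 codons.
6 × 4 × 4 × 2 × 4 = 768.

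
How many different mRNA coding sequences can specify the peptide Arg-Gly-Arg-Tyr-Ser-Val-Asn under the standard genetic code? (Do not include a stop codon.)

13824

Arg: 6 codons.
Gly: 4 codons.
Arg: 6 codons.
Tyr: 2 codons.
Ser: 6 codons.
Val: 4 codons.
Asn: 2 codons.
6 × 4 × 6 × 2 × 6 × 4 × 2 = 13824.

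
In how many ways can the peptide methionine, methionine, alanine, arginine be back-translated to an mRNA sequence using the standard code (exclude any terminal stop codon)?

24

Met: 1 codon.
Met: 1 codon.
Ala: 4 codons.
Arg: 6 codons.
1 × 1 × 4 × 6 = 24.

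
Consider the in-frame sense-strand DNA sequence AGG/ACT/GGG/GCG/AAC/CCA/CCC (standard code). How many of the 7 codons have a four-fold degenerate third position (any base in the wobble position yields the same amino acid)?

5

Codon 1 AGG (Arg): third position 2-fold.
Codon 2 ACT (Thr): third position 4-fold.
Codon 3 GGG (Gly): third position 4-fold.
Codon 4 GCG (Ala): third position 4-fold.
Codon 5 AAC (Asn): third position 2-fold.
Codon 6 CCA (Pro): third position 4-fold.
Codon 7 CCC (Pro): third position 4-fold.
Four-fold degenerate third positions: 5.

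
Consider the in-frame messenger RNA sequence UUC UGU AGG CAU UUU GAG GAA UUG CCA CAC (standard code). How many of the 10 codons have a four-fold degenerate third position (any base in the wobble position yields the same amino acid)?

Codon 1 UUC (Phe): third position 2-fold.
Codon 2 UGU (Cys): third position 2-fold.
Codon 3 AGG (Arg): third position 2-fold.
Codon 4 CAU (His): third position 2-fold.
Codon 5 UUU (Phe): third position 2-fold.
Codon 6 GAG (Glu): third position 2-fold.
Codon 7 GAA (Glu): third position 2-fold.
Codon 8 UUG (Leu): third position 2-fold.
Codon 9 CCA (Pro): third position 4-fold.
Codon 10 CAC (His): third position 2-fold.
Four-fold degenerate third positions: 1.

1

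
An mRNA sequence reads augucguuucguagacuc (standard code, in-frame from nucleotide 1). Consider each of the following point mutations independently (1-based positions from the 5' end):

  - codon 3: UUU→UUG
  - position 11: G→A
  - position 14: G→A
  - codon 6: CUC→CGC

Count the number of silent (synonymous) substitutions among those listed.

Codon 3: UUU (Phe) → UUG (Leu) — missense.
Codon 4: CGU (Arg) → CAU (His) — missense.
Codon 5: AGA (Arg) → AAA (Lys) — missense.
Codon 6: CUC (Leu) → CGC (Arg) — missense.
Synonymous: 0 of 4.

0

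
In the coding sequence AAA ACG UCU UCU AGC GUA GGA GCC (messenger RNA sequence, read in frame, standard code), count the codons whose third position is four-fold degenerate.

6

Codon 1 AAA (Lys): third position 2-fold.
Codon 2 ACG (Thr): third position 4-fold.
Codon 3 UCU (Ser): third position 4-fold.
Codon 4 UCU (Ser): third position 4-fold.
Codon 5 AGC (Ser): third position 2-fold.
Codon 6 GUA (Val): third position 4-fold.
Codon 7 GGA (Gly): third position 4-fold.
Codon 8 GCC (Ala): third position 4-fold.
Four-fold degenerate third positions: 6.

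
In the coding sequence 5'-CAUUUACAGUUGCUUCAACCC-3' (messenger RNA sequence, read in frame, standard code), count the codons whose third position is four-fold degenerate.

2

Codon 1 CAU (His): third position 2-fold.
Codon 2 UUA (Leu): third position 2-fold.
Codon 3 CAG (Gln): third position 2-fold.
Codon 4 UUG (Leu): third position 2-fold.
Codon 5 CUU (Leu): third position 4-fold.
Codon 6 CAA (Gln): third position 2-fold.
Codon 7 CCC (Pro): third position 4-fold.
Four-fold degenerate third positions: 2.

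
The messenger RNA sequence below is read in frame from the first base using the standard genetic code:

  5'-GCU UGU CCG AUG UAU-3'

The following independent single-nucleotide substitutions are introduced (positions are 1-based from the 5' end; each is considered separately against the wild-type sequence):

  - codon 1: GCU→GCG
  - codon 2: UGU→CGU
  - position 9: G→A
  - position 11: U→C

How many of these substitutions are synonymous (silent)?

2

Codon 1: GCU (Ala) → GCG (Ala) — synonymous.
Codon 2: UGU (Cys) → CGU (Arg) — missense.
Codon 3: CCG (Pro) → CCA (Pro) — synonymous.
Codon 4: AUG (Met) → ACG (Thr) — missense.
Synonymous: 2 of 4.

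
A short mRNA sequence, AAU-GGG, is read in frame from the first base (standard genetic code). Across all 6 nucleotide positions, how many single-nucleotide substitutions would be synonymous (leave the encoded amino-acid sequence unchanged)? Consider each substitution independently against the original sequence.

Codon 1 (AAU, Asn): 1 synonymous substitution.
Codon 2 (GGG, Gly): 3 synonymous substitutions.
Total: 1 + 3 = 4.

4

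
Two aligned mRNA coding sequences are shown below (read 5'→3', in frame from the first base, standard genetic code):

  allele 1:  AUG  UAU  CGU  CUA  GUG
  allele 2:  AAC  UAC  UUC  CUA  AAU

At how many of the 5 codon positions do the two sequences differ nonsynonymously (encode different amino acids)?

3

Codon 1: AUG Met / AAC Asn — nonsynonymous.
Codon 2: UAU Tyr / UAC Tyr — synonymous.
Codon 3: CGU Arg / UUC Phe — nonsynonymous.
Codon 4: CUA Leu / CUA Leu — identical.
Codon 5: GUG Val / AAU Asn — nonsynonymous.
Nonsynonymous differences: 3.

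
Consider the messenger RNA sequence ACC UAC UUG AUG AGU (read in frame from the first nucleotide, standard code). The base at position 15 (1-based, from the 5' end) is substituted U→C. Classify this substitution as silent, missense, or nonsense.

silent

Position 15 falls in codon 5: AGU → Ser.
After the substitution the codon is AGC → Ser.
Both encode Ser, so the change is synonymous.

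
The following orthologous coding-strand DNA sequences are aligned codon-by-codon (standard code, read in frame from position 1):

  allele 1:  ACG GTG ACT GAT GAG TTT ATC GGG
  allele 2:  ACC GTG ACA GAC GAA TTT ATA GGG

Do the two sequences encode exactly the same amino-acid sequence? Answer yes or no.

Codon 1: ACG Thr / ACC Thr — synonymous.
Codon 2: GTG Val / GTG Val — identical.
Codon 3: ACT Thr / ACA Thr — synonymous.
Codon 4: GAT Asp / GAC Asp — synonymous.
Codon 5: GAG Glu / GAA Glu — synonymous.
Codon 6: TTT Phe / TTT Phe — identical.
Codon 7: ATC Ile / ATA Ile — synonymous.
Codon 8: GGG Gly / GGG Gly — identical.
Nonsynonymous differences: 0 → same protein.

yes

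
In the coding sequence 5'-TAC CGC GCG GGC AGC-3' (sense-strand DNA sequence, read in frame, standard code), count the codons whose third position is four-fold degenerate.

3

Codon 1 TAC (Tyr): third position 2-fold.
Codon 2 CGC (Arg): third position 4-fold.
Codon 3 GCG (Ala): third position 4-fold.
Codon 4 GGC (Gly): third position 4-fold.
Codon 5 AGC (Ser): third position 2-fold.
Four-fold degenerate third positions: 3.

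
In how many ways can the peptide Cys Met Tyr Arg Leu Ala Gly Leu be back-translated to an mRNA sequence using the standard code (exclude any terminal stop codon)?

Cys: 2 codons.
Met: 1 codon.
Tyr: 2 codons.
Arg: 6 codons.
Leu: 6 codons.
Ala: 4 codons.
Gly: 4 codons.
Leu: 6 codons.
2 × 1 × 2 × 6 × 6 × 4 × 4 × 6 = 13824.

13824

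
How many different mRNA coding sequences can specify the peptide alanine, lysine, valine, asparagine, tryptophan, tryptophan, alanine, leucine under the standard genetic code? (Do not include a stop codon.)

1536

Ala: 4 codons.
Lys: 2 codons.
Val: 4 codons.
Asn: 2 codons.
Trp: 1 codon.
Trp: 1 codon.
Ala: 4 codons.
Leu: 6 codons.
4 × 2 × 4 × 2 × 1 × 1 × 4 × 6 = 1536.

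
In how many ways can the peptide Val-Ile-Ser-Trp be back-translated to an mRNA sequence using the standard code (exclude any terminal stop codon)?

72

Val: 4 codons.
Ile: 3 codons.
Ser: 6 codons.
Trp: 1 codon.
4 × 3 × 6 × 1 = 72.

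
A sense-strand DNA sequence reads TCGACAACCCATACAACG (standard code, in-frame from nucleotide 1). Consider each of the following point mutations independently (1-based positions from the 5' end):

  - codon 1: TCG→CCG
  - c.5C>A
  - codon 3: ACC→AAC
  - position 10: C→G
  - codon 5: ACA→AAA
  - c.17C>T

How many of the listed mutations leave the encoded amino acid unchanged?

0

Codon 1: TCG (Ser) → CCG (Pro) — missense.
Codon 2: ACA (Thr) → AAA (Lys) — missense.
Codon 3: ACC (Thr) → AAC (Asn) — missense.
Codon 4: CAT (His) → GAT (Asp) — missense.
Codon 5: ACA (Thr) → AAA (Lys) — missense.
Codon 6: ACG (Thr) → ATG (Met) — missense.
Synonymous: 0 of 6.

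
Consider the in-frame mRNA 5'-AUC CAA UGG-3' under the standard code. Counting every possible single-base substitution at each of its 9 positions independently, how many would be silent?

Codon 1 (AUC, Ile): 2 synonymous substitutions.
Codon 2 (CAA, Gln): 1 synonymous substitution.
Codon 3 (UGG, Trp): 0 synonymous substitutions.
Total: 2 + 1 + 0 = 3.

3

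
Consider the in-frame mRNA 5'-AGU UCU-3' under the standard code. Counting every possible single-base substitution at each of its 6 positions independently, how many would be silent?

4

Codon 1 (AGU, Ser): 1 synonymous substitution.
Codon 2 (UCU, Ser): 3 synonymous substitutions.
Total: 1 + 3 = 4.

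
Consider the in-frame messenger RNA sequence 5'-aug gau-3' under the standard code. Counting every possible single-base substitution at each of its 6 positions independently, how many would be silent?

1

Codon 1 (AUG, Met): 0 synonymous substitutions.
Codon 2 (GAU, Asp): 1 synonymous substitution.
Total: 0 + 1 = 1.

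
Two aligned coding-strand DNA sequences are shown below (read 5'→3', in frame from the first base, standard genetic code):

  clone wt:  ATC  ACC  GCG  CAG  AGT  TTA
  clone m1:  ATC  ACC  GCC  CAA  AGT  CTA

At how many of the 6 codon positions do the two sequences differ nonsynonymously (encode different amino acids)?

0

Codon 1: ATC Ile / ATC Ile — identical.
Codon 2: ACC Thr / ACC Thr — identical.
Codon 3: GCG Ala / GCC Ala — synonymous.
Codon 4: CAG Gln / CAA Gln — synonymous.
Codon 5: AGT Ser / AGT Ser — identical.
Codon 6: TTA Leu / CTA Leu — synonymous.
Nonsynonymous differences: 0.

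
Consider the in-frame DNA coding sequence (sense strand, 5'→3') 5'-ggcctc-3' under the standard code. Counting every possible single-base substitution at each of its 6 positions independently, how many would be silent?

Codon 1 (GGC, Gly): 3 synonymous substitutions.
Codon 2 (CTC, Leu): 3 synonymous substitutions.
Total: 3 + 3 = 6.

6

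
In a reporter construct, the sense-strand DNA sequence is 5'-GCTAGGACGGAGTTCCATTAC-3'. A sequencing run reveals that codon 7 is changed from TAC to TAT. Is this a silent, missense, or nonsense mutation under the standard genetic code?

silent

Position 21 falls in codon 7: TAC → Tyr.
After the substitution the codon is TAT → Tyr.
Both encode Tyr, so the change is synonymous.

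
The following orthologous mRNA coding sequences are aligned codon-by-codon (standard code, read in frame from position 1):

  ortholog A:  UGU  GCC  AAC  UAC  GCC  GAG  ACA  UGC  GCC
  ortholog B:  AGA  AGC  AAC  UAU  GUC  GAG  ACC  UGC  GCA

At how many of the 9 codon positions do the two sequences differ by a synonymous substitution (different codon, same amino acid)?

Codon 1: UGU Cys / AGA Arg — nonsynonymous.
Codon 2: GCC Ala / AGC Ser — nonsynonymous.
Codon 3: AAC Asn / AAC Asn — identical.
Codon 4: UAC Tyr / UAU Tyr — synonymous.
Codon 5: GCC Ala / GUC Val — nonsynonymous.
Codon 6: GAG Glu / GAG Glu — identical.
Codon 7: ACA Thr / ACC Thr — synonymous.
Codon 8: UGC Cys / UGC Cys — identical.
Codon 9: GCC Ala / GCA Ala — synonymous.
Synonymous differences: 3.

3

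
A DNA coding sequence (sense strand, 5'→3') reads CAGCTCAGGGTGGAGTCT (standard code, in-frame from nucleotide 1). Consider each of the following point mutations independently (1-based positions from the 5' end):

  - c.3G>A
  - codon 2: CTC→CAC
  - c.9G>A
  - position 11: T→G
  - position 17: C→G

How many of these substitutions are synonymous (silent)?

2

Codon 1: CAG (Gln) → CAA (Gln) — synonymous.
Codon 2: CTC (Leu) → CAC (His) — missense.
Codon 3: AGG (Arg) → AGA (Arg) — synonymous.
Codon 4: GTG (Val) → GGG (Gly) — missense.
Codon 6: TCT (Ser) → TGT (Cys) — missense.
Synonymous: 2 of 5.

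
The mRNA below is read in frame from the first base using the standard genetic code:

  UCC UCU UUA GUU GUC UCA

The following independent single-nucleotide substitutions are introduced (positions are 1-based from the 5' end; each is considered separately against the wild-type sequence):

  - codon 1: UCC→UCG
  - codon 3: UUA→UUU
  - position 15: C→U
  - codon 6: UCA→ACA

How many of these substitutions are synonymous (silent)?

Codon 1: UCC (Ser) → UCG (Ser) — synonymous.
Codon 3: UUA (Leu) → UUU (Phe) — missense.
Codon 5: GUC (Val) → GUU (Val) — synonymous.
Codon 6: UCA (Ser) → ACA (Thr) — missense.
Synonymous: 2 of 4.

2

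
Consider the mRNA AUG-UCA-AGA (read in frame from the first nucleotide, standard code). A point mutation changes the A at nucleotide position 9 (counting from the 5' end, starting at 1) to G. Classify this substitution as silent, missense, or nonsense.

silent

Position 9 falls in codon 3: AGA → Arg.
After the substitution the codon is AGG → Arg.
Both encode Arg, so the change is synonymous.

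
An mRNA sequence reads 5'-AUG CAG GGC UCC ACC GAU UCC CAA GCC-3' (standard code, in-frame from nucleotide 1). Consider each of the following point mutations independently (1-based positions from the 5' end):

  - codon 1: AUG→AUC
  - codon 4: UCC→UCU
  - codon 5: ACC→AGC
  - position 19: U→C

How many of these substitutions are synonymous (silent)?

Codon 1: AUG (Met) → AUC (Ile) — missense.
Codon 4: UCC (Ser) → UCU (Ser) — synonymous.
Codon 5: ACC (Thr) → AGC (Ser) — missense.
Codon 7: UCC (Ser) → CCC (Pro) — missense.
Synonymous: 1 of 4.

1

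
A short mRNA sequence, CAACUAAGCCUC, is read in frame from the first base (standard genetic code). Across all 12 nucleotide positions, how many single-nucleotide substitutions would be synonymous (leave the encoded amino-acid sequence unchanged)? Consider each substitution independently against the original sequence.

9

Codon 1 (CAA, Gln): 1 synonymous substitution.
Codon 2 (CUA, Leu): 4 synonymous substitutions.
Codon 3 (AGC, Ser): 1 synonymous substitution.
Codon 4 (CUC, Leu): 3 synonymous substitutions.
Total: 1 + 4 + 1 + 3 = 9.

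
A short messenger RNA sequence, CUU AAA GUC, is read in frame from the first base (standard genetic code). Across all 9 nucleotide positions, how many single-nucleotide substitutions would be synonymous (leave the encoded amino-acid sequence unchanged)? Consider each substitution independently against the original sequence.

Codon 1 (CUU, Leu): 3 synonymous substitutions.
Codon 2 (AAA, Lys): 1 synonymous substitution.
Codon 3 (GUC, Val): 3 synonymous substitutions.
Total: 3 + 1 + 3 = 7.

7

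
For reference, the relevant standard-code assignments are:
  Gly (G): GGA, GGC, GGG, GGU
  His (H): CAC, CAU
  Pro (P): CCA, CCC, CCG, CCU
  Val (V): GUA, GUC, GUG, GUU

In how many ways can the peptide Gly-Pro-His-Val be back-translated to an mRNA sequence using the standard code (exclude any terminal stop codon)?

128

Gly: 4 codons.
Pro: 4 codons.
His: 2 codons.
Val: 4 codons.
4 × 4 × 2 × 4 = 128.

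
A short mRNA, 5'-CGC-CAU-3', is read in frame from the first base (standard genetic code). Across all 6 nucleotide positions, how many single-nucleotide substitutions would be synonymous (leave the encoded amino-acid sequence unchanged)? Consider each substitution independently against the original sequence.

Codon 1 (CGC, Arg): 3 synonymous substitutions.
Codon 2 (CAU, His): 1 synonymous substitution.
Total: 3 + 1 = 4.

4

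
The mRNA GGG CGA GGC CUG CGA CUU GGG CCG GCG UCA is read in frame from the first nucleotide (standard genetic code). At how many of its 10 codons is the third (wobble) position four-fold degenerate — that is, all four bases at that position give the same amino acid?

Codon 1 GGG (Gly): third position 4-fold.
Codon 2 CGA (Arg): third position 4-fold.
Codon 3 GGC (Gly): third position 4-fold.
Codon 4 CUG (Leu): third position 4-fold.
Codon 5 CGA (Arg): third position 4-fold.
Codon 6 CUU (Leu): third position 4-fold.
Codon 7 GGG (Gly): third position 4-fold.
Codon 8 CCG (Pro): third position 4-fold.
Codon 9 GCG (Ala): third position 4-fold.
Codon 10 UCA (Ser): third position 4-fold.
Four-fold degenerate third positions: 10.

10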